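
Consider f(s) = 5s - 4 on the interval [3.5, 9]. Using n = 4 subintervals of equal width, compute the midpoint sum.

149.875

Δs = (9 − 3.5)/4 = 1.375.
Midpoints: 4.1875, 5.5625, 6.9375, 8.3125.
f(4.1875) = 16.9375, f(5.5625) = 23.8125, f(6.9375) = 30.6875, f(8.3125) = 37.5625.
Sum = Δs · [f(4.1875) + f(5.5625) + f(6.9375) + f(8.3125)].
Sum = 149.875.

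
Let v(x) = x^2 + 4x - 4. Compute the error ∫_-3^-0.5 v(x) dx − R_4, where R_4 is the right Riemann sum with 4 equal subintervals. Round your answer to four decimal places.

Exact integral: ∫_-3^-0.5 v(x) dx ≈ -18.541667.
R_4 = -17.98828125.
Error ≈ -18.541667 − (-17.98828125) ≈ -0.5534.

-0.5534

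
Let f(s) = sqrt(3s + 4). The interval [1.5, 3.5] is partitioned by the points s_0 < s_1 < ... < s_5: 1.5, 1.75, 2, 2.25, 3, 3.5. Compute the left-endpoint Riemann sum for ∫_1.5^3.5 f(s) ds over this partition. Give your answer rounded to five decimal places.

6.54160

Subinterval widths: 0.25, 0.25, 0.25, 0.75, 0.5.
Left endpoints: 1.5, 1.75, 2, 2.25, 3.
f(1.5) ≈ 2.91548, f(1.75) ≈ 3.04138, f(2) ≈ 3.16228, f(2.25) ≈ 3.27872, f(3) ≈ 3.60555.
Sum = Σ Δs_i · f(s_i).
Sum ≈ 6.54160.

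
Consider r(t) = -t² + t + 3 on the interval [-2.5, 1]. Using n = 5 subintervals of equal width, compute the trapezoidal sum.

Δt = (1 − (-2.5))/5 = 0.7.
r(-2.5) = -5.75, r(-1.8) = -2.04, r(-1.1) = 0.69, r(-0.4) = 2.44, r(0.3) = 3.21, r(1) = 3.
T_5 = (Δt/2)·[r(t_0) + 2r(t_1) + ... + 2r(t_{4}) + r(t_5)].
Sum = 2.0475.

2.0475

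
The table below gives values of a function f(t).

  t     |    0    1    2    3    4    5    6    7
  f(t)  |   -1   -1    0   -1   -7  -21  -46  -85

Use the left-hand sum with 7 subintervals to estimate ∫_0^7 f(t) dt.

Δt = 1.
Sum = 1·[(-1) + (-1) + 0 + (-1) + (-7) + (-21) + (-46)] = -77.

-77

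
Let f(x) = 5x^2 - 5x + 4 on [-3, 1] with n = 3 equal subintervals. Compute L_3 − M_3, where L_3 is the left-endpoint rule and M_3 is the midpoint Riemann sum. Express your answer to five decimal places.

48.88889

L_3 ≈ 128.5925926.
M_3 ≈ 79.7037037.
L_3 − M_3 ≈ 48.88889.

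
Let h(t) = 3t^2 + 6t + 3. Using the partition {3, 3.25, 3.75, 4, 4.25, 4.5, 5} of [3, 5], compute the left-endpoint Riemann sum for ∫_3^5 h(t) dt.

Subinterval widths: 0.25, 0.5, 0.25, 0.25, 0.25, 0.5.
Left endpoints: 3, 3.25, 3.75, 4, 4.25, 4.5.
h(3) = 48, h(3.25) = 54.1875, h(3.75) = 67.6875, h(4) = 75, h(4.25) = 82.6875, h(4.5) = 90.75.
Sum = Σ Δt_i · h(t_i).
Sum = 140.8125.

140.8125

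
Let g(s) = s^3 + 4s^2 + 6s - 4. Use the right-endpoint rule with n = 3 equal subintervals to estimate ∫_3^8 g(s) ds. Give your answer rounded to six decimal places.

2455.370370

Δs = (8 − 3)/3 = 5/3.
Right endpoints: 14/3, 19/3, 8.
g(14/3) = 5744/27, g(19/3) = 12109/27, g(8) = 812.
Sum = Δs · [g(14/3) + g(19/3) + g(8)].
Sum ≈ 2455.370370.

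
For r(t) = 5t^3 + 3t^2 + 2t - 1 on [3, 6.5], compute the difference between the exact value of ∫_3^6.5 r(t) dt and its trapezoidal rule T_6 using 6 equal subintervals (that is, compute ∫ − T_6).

-14.73828125

Exact integral: ∫_3^6.5 r(t) dt = 2407.453125.
T_6 = 2422.19140625.
Error = 2407.453125 − 2422.19140625 = -14.73828125.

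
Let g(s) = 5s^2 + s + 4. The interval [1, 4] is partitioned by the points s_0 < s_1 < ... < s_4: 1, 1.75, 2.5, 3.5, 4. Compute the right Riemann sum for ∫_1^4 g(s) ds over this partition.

Subinterval widths: 0.75, 0.75, 1, 0.5.
Right endpoints: 1.75, 2.5, 3.5, 4.
g(1.75) = 21.0625, g(2.5) = 37.75, g(3.5) = 68.75, g(4) = 88.
Sum = Σ Δs_i · g(s_i).
Sum = 156.859375.

156.859375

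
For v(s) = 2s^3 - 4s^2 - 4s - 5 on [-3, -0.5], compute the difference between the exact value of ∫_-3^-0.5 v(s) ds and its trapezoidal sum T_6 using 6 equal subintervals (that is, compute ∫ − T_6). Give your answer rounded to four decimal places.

1.0489

Exact integral: ∫_-3^-0.5 v(s) ds ≈ -71.302083.
T_6 ≈ -72.350984.
Error ≈ -71.302083 − (-72.350984) ≈ 1.0489.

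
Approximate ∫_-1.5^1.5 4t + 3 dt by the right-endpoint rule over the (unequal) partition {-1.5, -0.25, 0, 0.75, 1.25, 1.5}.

Subinterval widths: 1.25, 0.25, 0.75, 0.5, 0.25.
Right endpoints: -0.25, 0, 0.75, 1.25, 1.5.
f(-0.25) = 2, f(0) = 3, f(0.75) = 6, f(1.25) = 8, f(1.5) = 9.
Sum = Σ Δt_i · f(t_i).
Sum = 14.

14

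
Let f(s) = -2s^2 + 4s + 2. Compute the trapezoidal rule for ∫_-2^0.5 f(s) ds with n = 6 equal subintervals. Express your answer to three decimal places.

-8.061

Δs = (0.5 − (-2))/6 = 5/12.
f(-2) = -14, f(-19/12) = -673/72, f(-7/6) = -97/18, f(-0.75) = -2.125, f(-1/3) = 4/9, f(1/12) = 167/72, f(0.5) = 3.5.
T_6 = (Δs/2)·[f(s_0) + 2f(s_1) + ... + 2f(s_{5}) + f(s_6)].
Sum ≈ -8.061.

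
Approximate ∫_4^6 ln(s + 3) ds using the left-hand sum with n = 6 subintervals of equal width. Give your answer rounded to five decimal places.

Δs = (6 − 4)/6 = 1/3.
Left endpoints: 4, 13/3, 14/3, 5, 16/3, 17/3.
f(4) ≈ 1.94591, f(13/3) ≈ 1.99243, f(14/3) ≈ 2.03688, f(5) ≈ 2.07944, f(16/3) ≈ 2.12026, f(17/3) ≈ 2.15948.
Sum = Δs · [f(4) + f(13/3) + f(14/3) + ...].
Sum ≈ 4.11147.

4.11147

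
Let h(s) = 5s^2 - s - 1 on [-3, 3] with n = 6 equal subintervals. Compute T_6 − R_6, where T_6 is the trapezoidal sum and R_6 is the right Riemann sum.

3

T_6 = 89.
R_6 = 86.
T_6 − R_6 = 3.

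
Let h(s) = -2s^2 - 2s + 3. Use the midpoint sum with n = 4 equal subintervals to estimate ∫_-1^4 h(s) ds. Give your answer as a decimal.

Δs = (4 − (-1))/4 = 1.25.
Midpoints: -0.375, 0.875, 2.125, 3.375.
h(-0.375) = 3.46875, h(0.875) = -0.28125, h(2.125) = -10.28125, h(3.375) = -26.53125.
Sum = Δs · [h(-0.375) + h(0.875) + h(2.125) + h(3.375)].
Sum = -42.03125.

-42.03125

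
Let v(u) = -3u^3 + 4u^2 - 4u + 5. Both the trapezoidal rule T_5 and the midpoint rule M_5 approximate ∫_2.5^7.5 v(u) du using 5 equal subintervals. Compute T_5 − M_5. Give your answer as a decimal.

T_5 = -1911.25.
M_5 = -1860.
T_5 − M_5 = -51.25.

-51.25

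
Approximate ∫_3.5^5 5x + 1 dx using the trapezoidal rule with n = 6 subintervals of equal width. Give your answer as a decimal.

Δx = (5 − 3.5)/6 = 0.25.
f(3.5) = 18.5, f(3.75) = 19.75, f(4) = 21, f(4.25) = 22.25, f(4.5) = 23.5, f(4.75) = 24.75, f(5) = 26.
T_6 = (Δx/2)·[f(x_0) + 2f(x_1) + ... + 2f(x_{5}) + f(x_6)].
Sum = 33.375.

33.375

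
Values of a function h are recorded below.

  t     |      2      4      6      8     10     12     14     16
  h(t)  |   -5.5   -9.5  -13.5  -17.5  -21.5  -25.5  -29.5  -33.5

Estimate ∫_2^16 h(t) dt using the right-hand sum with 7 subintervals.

-301

Δt = 2.
Sum = 2·[(-9.5) + (-13.5) + (-17.5) + (-21.5) + (-25.5) + (-29.5) + (-33.5)] = -301.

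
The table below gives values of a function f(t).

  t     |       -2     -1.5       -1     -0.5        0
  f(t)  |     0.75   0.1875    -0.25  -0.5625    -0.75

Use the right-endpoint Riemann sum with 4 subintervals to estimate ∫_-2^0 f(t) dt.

Δt = 0.5.
Sum = 0.5·[0.1875 + (-0.25) + (-0.5625) + (-0.75)] = -0.6875.

-0.6875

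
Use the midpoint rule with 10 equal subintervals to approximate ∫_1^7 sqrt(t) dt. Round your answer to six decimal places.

11.684784

Δt = (7 − 1)/10 = 0.6.
Midpoints: 1.3, 1.9, 2.5, 3.1, 3.7, 4.3, 4.9, 5.5, 6.1, 6.7.
f(1.3) ≈ 1.140175, f(1.9) ≈ 1.378405, f(2.5) ≈ 1.581139, f(3.1) ≈ 1.760682, f(3.7) ≈ 1.923538, f(4.3) ≈ 2.073644, f(4.9) ≈ 2.213594, f(5.5) ≈ 2.345208, f(6.1) ≈ 2.469818, f(6.7) ≈ 2.588436.
Sum = Δt · [f(1.3) + f(1.9) + f(2.5) + ...].
Sum ≈ 11.684784.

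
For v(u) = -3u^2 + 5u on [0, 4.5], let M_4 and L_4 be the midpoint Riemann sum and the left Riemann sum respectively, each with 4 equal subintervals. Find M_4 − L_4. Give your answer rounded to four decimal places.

-17.2441

M_4 ≈ -39.076172.
L_4 = -21.83203125.
M_4 − L_4 ≈ -17.2441.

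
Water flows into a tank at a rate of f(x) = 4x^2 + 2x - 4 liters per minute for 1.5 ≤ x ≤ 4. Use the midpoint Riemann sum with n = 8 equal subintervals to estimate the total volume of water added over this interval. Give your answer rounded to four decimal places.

84.5020

Δx = (4 − 1.5)/8 = 0.3125.
Midpoints: 1.65625, 1.96875, 2.28125, 2.59375, 2.90625, 3.21875, 3.53125, 3.84375.
f(1.65625) = 10.28515625, f(1.96875) = 15.44140625, f(2.28125) = 21.37890625, f(2.59375) = 28.09765625, f(2.90625) = 35.59765625, f(3.21875) = 43.87890625, f(3.53125) = 52.94140625, f(3.84375) = 62.78515625.
Sum = Δx · [f(1.65625) + f(1.96875) + f(2.28125) + ...].
Sum ≈ 84.5020.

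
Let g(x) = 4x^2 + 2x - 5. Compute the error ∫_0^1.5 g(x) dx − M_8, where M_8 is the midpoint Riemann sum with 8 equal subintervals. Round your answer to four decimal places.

Exact integral: ∫_0^1.5 g(x) dx = -0.75.
M_8 ≈ -0.767578.
Error ≈ -0.75 − (-0.767578) ≈ 0.0176.

0.0176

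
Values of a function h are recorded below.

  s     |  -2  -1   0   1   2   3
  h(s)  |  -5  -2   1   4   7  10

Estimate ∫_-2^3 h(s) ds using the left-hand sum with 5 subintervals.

5

Δs = 1.
Sum = 1·[(-5) + (-2) + 1 + 4 + 7] = 5.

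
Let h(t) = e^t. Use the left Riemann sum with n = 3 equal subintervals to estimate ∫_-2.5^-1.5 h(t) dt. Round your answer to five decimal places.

Δt = (-1.5 − (-2.5))/3 = 1/3.
Left endpoints: -2.5, -13/6, -11/6.
h(-2.5) ≈ 0.08208, h(-13/6) ≈ 0.11456, h(-11/6) ≈ 0.15988.
Sum = Δt · [h(-2.5) + h(-13/6) + h(-11/6)].
Sum ≈ 0.11884.

0.11884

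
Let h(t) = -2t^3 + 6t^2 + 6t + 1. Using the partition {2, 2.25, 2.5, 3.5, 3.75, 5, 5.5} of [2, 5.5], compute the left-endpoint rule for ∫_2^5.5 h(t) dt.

Subinterval widths: 0.25, 0.25, 1, 0.25, 1.25, 0.5.
Left endpoints: 2, 2.25, 2.5, 3.5, 3.75, 5.
h(2) = 21, h(2.25) = 22.09375, h(2.5) = 22.25, h(3.5) = 9.75, h(3.75) = 2.40625, h(5) = -69.
Sum = Σ Δt_i · h(t_i).
Sum = 3.96875.

3.96875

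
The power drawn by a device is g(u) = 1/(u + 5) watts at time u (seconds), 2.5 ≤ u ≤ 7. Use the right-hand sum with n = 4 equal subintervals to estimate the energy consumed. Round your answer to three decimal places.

Δu = (7 − 2.5)/4 = 1.125.
Right endpoints: 3.625, 4.75, 5.875, 7.
g(3.625) = 8/69, g(4.75) = 4/39, g(5.875) = 8/87, g(7) = 1/12.
Sum = Δu · [g(3.625) + g(4.75) + g(5.875) + g(7)].
Sum ≈ 0.443.

0.443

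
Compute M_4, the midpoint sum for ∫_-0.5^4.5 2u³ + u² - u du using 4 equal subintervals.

216.953125

Δu = (4.5 − (-0.5))/4 = 1.25.
Midpoints: 0.125, 1.375, 2.625, 3.875.
f(0.125) = -0.10546875, f(1.375) = 5.71484375, f(2.625) = 40.44140625, f(3.875) = 127.51171875.
Sum = Δu · [f(0.125) + f(1.375) + f(2.625) + f(3.875)].
Sum = 216.953125.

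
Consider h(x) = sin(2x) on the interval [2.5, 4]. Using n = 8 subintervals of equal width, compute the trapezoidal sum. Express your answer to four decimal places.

0.2121

Δx = (4 − 2.5)/8 = 0.1875.
h(2.5) ≈ -0.9589, h(2.6875) ≈ -0.7884, h(2.875) ≈ -0.5083, h(3.0625) ≈ -0.1575, h(3.25) ≈ 0.2151, h(3.4375) ≈ 0.5579, h(3.625) ≈ 0.8231, h(3.8125) ≈ 0.9739, h(4) ≈ 0.9894.
T_8 = (Δx/2)·[h(x_0) + 2h(x_1) + ... + 2h(x_{7}) + h(x_8)].
Sum ≈ 0.2121.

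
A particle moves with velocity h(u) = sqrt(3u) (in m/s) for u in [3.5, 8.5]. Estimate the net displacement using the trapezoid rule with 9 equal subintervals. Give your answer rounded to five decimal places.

Δu = (8.5 − 3.5)/9 = 5/9.
h(3.5) ≈ 3.24037, h(73/18) ≈ 3.48807, h(83/18) ≈ 3.71932, h(31/6) ≈ 3.93700, h(103/18) ≈ 4.14327, h(113/18) ≈ 4.33974, h(41/6) ≈ 4.52769, h(133/18) ≈ 4.70815, h(143/18) ≈ 4.88194, h(8.5) ≈ 5.04975.
T_9 = (Δu/2)·[h(u_0) + 2h(u_1) + ... + 2h(u_{8}) + h(u_9)].
Sum ≈ 21.05014.

21.05014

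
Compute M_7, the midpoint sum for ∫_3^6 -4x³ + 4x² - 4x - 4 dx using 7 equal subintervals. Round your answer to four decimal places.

-1026.7041

Δx = (6 − 3)/7 = 3/7.
Midpoints: 45/14, 51/14, 57/14, 4.5, 69/14, 75/14, 81/14.
f(45/14) = -74339/686, f(51/14) = -108977/686, f(57/14) = -153623/686, f(4.5) = -305.5, f(69/14) = -278123/686, f(75/14) = -360569/686, f(81/14) = -458207/686.
Sum = Δx · [f(45/14) + f(51/14) + f(57/14) + ...].
Sum ≈ -1026.7041.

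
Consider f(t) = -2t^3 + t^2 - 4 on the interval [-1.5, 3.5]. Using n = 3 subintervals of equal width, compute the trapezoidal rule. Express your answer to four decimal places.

-88.6574

Δt = (3.5 − (-1.5))/3 = 5/3.
f(-1.5) = 5, f(1/6) = -215/54, f(11/6) = -350/27, f(3.5) = -77.5.
T_3 = (Δt/2)·[f(t_0) + 2f(t_1) + 2f(t_2) + f(t_3)].
Sum ≈ -88.6574.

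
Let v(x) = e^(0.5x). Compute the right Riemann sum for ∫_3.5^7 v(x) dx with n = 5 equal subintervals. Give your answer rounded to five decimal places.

Δx = (7 − 3.5)/5 = 0.7.
Right endpoints: 4.2, 4.9, 5.6, 6.3, 7.
v(4.2) ≈ 8.16617, v(4.9) ≈ 11.58835, v(5.6) ≈ 16.44465, v(6.3) ≈ 23.33606, v(7) ≈ 33.11545.
Sum = Δx · [v(4.2) + v(4.9) + v(5.6) + v(6.3) + v(7)].
Sum ≈ 64.85548.

64.85548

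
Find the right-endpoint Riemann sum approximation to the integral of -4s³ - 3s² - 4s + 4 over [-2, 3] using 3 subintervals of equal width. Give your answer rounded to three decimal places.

Δs = (3 − (-2))/3 = 5/3.
Right endpoints: -1/3, 4/3, 3.
f(-1/3) = 139/27, f(4/3) = -436/27, f(3) = -143.
Sum = Δs · [f(-1/3) + f(4/3) + f(3)].
Sum ≈ -256.667.

-256.667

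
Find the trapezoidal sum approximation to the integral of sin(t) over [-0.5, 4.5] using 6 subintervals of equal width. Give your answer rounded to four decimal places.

Δt = (4.5 − (-0.5))/6 = 5/6.
f(-0.5) ≈ -0.4794, f(1/3) ≈ 0.3272, f(7/6) ≈ 0.9194, f(2) ≈ 0.9093, f(17/6) ≈ 0.3034, f(11/3) ≈ -0.5013, f(4.5) ≈ -0.9775.
T_6 = (Δt/2)·[f(t_0) + 2f(t_1) + ... + 2f(t_{5}) + f(t_6)].
Sum ≈ 1.0247.

1.0247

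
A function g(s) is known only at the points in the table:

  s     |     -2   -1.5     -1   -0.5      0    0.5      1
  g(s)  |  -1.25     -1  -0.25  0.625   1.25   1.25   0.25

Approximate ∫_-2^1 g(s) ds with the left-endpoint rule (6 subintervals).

0.3125

Δs = 0.5.
Sum = 0.5·[(-1.25) + (-1) + (-0.25) + 0.625 + 1.25 + 1.25] = 0.3125.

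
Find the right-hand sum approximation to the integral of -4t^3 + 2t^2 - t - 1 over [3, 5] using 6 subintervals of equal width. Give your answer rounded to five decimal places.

-550.70370

Δt = (5 − 3)/6 = 1/3.
Right endpoints: 10/3, 11/3, 4, 13/3, 14/3, 5.
f(10/3) = -3517/27, f(11/3) = -4724/27, f(4) = -229, f(13/3) = -7918/27, f(14/3) = -9953/27, f(5) = -456.
Sum = Δt · [f(10/3) + f(11/3) + f(4) + ...].
Sum ≈ -550.70370.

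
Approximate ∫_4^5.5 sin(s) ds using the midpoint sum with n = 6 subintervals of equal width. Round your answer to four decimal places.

Δs = (5.5 − 4)/6 = 0.25.
Midpoints: 4.125, 4.375, 4.625, 4.875, 5.125, 5.375.
f(4.125) ≈ -0.8324, f(4.375) ≈ -0.9436, f(4.625) ≈ -0.9962, f(4.875) ≈ -0.9868, f(5.125) ≈ -0.9161, f(5.375) ≈ -0.7884.
Sum = Δs · [f(4.125) + f(4.375) + f(4.625) + ...].
Sum ≈ -1.3659.

-1.3659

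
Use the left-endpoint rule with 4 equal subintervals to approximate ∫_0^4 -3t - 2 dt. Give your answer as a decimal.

Δt = (4 − 0)/4 = 1.
Left endpoints: 0, 1, 2, 3.
f(0) = -2, f(1) = -5, f(2) = -8, f(3) = -11.
Sum = Δt · [f(0) + f(1) + f(2) + f(3)].
Sum = -26.

-26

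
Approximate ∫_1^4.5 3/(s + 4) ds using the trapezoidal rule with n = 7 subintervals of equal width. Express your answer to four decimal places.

Δs = (4.5 − 1)/7 = 0.5.
f(1) = 0.6, f(1.5) = 6/11, f(2) = 0.5, f(2.5) = 6/13, f(3) = 3/7, f(3.5) = 0.4, f(4) = 0.375, f(4.5) = 6/17.
T_7 = (Δs/2)·[f(s_0) + 2f(s_1) + ... + 2f(s_{6}) + f(s_7)].
Sum ≈ 1.5935.

1.5935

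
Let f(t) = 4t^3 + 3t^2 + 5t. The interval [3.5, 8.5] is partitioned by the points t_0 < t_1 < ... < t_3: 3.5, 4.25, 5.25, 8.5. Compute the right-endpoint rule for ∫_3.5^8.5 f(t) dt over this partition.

Subinterval widths: 0.75, 1, 3.25.
Right endpoints: 4.25, 5.25, 8.5.
f(4.25) = 382.5, f(5.25) = 687.75, f(8.5) = 2715.75.
Sum = Σ Δt_i · f(t_i).
Sum = 9800.8125.

9800.8125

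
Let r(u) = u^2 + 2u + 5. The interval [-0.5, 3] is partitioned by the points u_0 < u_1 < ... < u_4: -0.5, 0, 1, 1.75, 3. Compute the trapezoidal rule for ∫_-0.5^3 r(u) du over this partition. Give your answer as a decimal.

35.875

Subinterval widths: 0.5, 1, 0.75, 1.25.
r(-0.5) = 4.25, r(0) = 5, r(1) = 8, r(1.75) = 11.5625, r(3) = 20.
On each subinterval the trapezoid contributes (Δu_i/2)·[r(u_{i-1}) + r(u_i)].
Sum = 35.875.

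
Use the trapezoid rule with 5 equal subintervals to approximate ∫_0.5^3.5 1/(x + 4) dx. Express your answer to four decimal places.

0.5118

Δx = (3.5 − 0.5)/5 = 0.6.
f(0.5) = 2/9, f(1.1) = 10/51, f(1.7) = 10/57, f(2.3) = 10/63, f(2.9) = 10/69, f(3.5) = 2/15.
T_5 = (Δx/2)·[f(x_0) + 2f(x_1) + ... + 2f(x_{4}) + f(x_5)].
Sum ≈ 0.5118.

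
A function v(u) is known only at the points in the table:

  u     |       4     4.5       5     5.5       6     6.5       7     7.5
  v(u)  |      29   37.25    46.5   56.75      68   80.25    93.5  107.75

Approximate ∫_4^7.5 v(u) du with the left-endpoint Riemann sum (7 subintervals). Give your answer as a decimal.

Δu = 0.5.
Sum = 0.5·[29 + 37.25 + 46.5 + 56.75 + 68 + 80.25 + 93.5] = 205.625.

205.625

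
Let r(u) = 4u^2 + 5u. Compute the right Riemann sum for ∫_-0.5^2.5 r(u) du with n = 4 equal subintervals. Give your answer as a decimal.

Δu = (2.5 − (-0.5))/4 = 0.75.
Right endpoints: 0.25, 1, 1.75, 2.5.
r(0.25) = 1.5, r(1) = 9, r(1.75) = 21, r(2.5) = 37.5.
Sum = Δu · [r(0.25) + r(1) + r(1.75) + r(2.5)].
Sum = 51.75.

51.75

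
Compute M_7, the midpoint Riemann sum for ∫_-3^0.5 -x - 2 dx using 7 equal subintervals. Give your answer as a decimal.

-2.625

Δx = (0.5 − (-3))/7 = 0.5.
Midpoints: -2.75, -2.25, -1.75, -1.25, -0.75, -0.25, 0.25.
f(-2.75) = 0.75, f(-2.25) = 0.25, f(-1.75) = -0.25, f(-1.25) = -0.75, f(-0.75) = -1.25, f(-0.25) = -1.75, f(0.25) = -2.25.
Sum = Δx · [f(-2.75) + f(-2.25) + f(-1.75) + ...].
Sum = -2.625.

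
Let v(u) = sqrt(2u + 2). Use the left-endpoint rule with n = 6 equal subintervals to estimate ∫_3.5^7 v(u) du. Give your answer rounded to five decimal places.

Δu = (7 − 3.5)/6 = 7/12.
Left endpoints: 3.5, 49/12, 14/3, 5.25, 35/6, 77/12.
v(3.5) ≈ 3.00000, v(49/12) ≈ 3.18852, v(14/3) ≈ 3.36650, v(5.25) ≈ 3.53553, v(35/6) ≈ 3.69685, v(77/12) ≈ 3.85141.
Sum = Δu · [v(3.5) + v(49/12) + v(14/3) + ...].
Sum ≈ 12.03931.

12.03931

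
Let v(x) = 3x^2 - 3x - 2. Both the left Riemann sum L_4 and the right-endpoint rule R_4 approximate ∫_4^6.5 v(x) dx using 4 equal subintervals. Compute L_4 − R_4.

L_4 = 144.47265625.
R_4 = 189.00390625.
L_4 − R_4 = -44.53125.

-44.53125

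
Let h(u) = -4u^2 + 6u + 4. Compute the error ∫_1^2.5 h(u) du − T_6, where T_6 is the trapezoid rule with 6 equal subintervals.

0.0625

Exact integral: ∫_1^2.5 h(u) du = 2.25.
T_6 = 2.1875.
Error = 2.25 − 2.1875 = 0.0625.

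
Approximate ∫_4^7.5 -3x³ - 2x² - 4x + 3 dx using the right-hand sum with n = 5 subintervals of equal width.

Δx = (7.5 − 4)/5 = 0.7.
Right endpoints: 4.7, 5.4, 6.1, 6.8, 7.5.
f(4.7) = -371.449, f(5.4) = -549.312, f(6.1) = -776.763, f(6.8) = -1059.976, f(7.5) = -1405.125.
Sum = Δx · [f(4.7) + f(5.4) + f(6.1) + f(6.8) + f(7.5)].
Sum = -2913.8375.

-2913.8375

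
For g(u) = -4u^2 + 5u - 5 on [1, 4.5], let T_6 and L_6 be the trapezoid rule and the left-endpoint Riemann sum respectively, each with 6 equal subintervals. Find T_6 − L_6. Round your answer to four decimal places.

T_6 ≈ -90.335648.
L_6 ≈ -72.981481.
T_6 − L_6 ≈ -17.3542.

-17.3542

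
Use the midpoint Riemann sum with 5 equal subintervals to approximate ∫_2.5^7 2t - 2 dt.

33.75

Δt = (7 − 2.5)/5 = 0.9.
Midpoints: 2.95, 3.85, 4.75, 5.65, 6.55.
f(2.95) = 3.9, f(3.85) = 5.7, f(4.75) = 7.5, f(5.65) = 9.3, f(6.55) = 11.1.
Sum = Δt · [f(2.95) + f(3.85) + f(4.75) + f(5.65) + f(6.55)].
Sum = 33.75.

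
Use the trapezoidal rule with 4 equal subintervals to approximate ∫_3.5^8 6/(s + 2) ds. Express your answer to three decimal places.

Δs = (8 − 3.5)/4 = 1.125.
f(3.5) = 12/11, f(4.625) = 48/53, f(5.75) = 24/31, f(6.875) = 48/71, f(8) = 0.6.
T_4 = (Δs/2)·[f(s_0) + 2f(s_1) + 2f(s_2) + 2f(s_3) + f(s_4)].
Sum ≈ 3.602.

3.602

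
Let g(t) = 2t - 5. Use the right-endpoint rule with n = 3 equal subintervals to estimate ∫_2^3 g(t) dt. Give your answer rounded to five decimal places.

Δt = (3 − 2)/3 = 1/3.
Right endpoints: 7/3, 8/3, 3.
g(7/3) = -1/3, g(8/3) = 1/3, g(3) = 1.
Sum = Δt · [g(7/3) + g(8/3) + g(3)].
Sum ≈ 0.33333.

0.33333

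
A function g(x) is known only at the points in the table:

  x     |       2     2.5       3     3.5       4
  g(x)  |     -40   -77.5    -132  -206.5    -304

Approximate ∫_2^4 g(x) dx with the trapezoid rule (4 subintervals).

-294

Δx = 0.5.
T_4 = (0.5/2)·[(-40) + 2·(-77.5) + 2·(-132) + 2·(-206.5) + (-304)] = -294.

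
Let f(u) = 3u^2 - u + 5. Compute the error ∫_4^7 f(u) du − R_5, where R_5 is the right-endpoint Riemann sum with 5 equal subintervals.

Exact integral: ∫_4^7 f(u) du = 277.5.
R_5 = 306.84.
Error = 277.5 − 306.84 = -29.34.

-29.34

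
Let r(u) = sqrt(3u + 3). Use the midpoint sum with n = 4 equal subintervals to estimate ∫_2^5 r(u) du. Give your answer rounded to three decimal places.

10.974

Δu = (5 − 2)/4 = 0.75.
Midpoints: 2.375, 3.125, 3.875, 4.625.
r(2.375) ≈ 3.182, r(3.125) ≈ 3.518, r(3.875) ≈ 3.824, r(4.625) ≈ 4.108.
Sum = Δu · [r(2.375) + r(3.125) + r(3.875) + r(4.625)].
Sum ≈ 10.974.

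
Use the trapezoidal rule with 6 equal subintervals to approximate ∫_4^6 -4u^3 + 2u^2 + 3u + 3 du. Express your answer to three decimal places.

Δu = (6 − 4)/6 = 1/3.
f(4) = -209, f(13/3) = -7342/27, f(14/3) = -9341/27, f(5) = -432, f(16/3) = -14335/27, f(17/3) = -17378/27, f(6) = -771.
T_6 = (Δu/2)·[f(u_0) + 2f(u_1) + ... + 2f(u_{5}) + f(u_6)].
Sum ≈ -904.815.

-904.815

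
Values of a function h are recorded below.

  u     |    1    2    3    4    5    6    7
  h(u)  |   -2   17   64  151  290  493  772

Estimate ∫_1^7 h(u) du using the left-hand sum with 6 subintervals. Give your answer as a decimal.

1013

Δu = 1.
Sum = 1·[(-2) + 17 + 64 + 151 + 290 + 493] = 1013.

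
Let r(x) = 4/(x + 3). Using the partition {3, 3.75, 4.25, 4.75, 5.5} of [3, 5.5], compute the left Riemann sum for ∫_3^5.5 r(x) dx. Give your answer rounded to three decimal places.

1.459

Subinterval widths: 0.75, 0.5, 0.5, 0.75.
Left endpoints: 3, 3.75, 4.25, 4.75.
r(3) = 2/3, r(3.75) = 16/27, r(4.25) = 16/29, r(4.75) = 16/31.
Sum = Σ Δx_i · r(x_i).
Sum ≈ 1.459.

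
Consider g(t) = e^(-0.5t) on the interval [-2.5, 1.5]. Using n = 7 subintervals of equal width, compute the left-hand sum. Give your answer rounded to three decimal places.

Δt = (1.5 − (-2.5))/7 = 4/7.
Left endpoints: -2.5, -27/14, -19/14, -11/14, -3/14, 5/14, 13/14.
g(-2.5) ≈ 3.490, g(-27/14) ≈ 2.623, g(-19/14) ≈ 1.971, g(-11/14) ≈ 1.481, g(-3/14) ≈ 1.113, g(5/14) ≈ 0.836, g(13/14) ≈ 0.629.
Sum = Δt · [g(-2.5) + g(-27/14) + g(-19/14) + ...].
Sum ≈ 6.939.

6.939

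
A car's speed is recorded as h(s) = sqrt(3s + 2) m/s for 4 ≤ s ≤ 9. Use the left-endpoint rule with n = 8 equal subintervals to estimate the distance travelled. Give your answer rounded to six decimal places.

22.546107

Δs = (9 − 4)/8 = 0.625.
Left endpoints: 4, 4.625, 5.25, 5.875, 6.5, 7.125, 7.75, 8.375.
h(4) ≈ 3.741657, h(4.625) ≈ 3.984344, h(5.25) ≈ 4.213075, h(5.875) ≈ 4.430011, h(6.5) ≈ 4.636809, h(7.125) ≈ 4.834770, h(7.75) ≈ 5.024938, h(8.375) ≈ 5.208167.
Sum = Δs · [h(4) + h(4.625) + h(5.25) + ...].
Sum ≈ 22.546107.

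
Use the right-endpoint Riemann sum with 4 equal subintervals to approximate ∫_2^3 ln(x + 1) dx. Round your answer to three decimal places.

1.285

Δx = (3 − 2)/4 = 0.25.
Right endpoints: 2.25, 2.5, 2.75, 3.
f(2.25) ≈ 1.179, f(2.5) ≈ 1.253, f(2.75) ≈ 1.322, f(3) ≈ 1.386.
Sum = Δx · [f(2.25) + f(2.5) + f(2.75) + f(3)].
Sum ≈ 1.285.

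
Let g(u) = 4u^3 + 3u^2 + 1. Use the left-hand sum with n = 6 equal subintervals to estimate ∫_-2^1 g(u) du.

-10.125

Δu = (1 − (-2))/6 = 0.5.
Left endpoints: -2, -1.5, -1, -0.5, 0, 0.5.
g(-2) = -19, g(-1.5) = -5.75, g(-1) = 0, g(-0.5) = 1.25, g(0) = 1, g(0.5) = 2.25.
Sum = Δu · [g(-2) + g(-1.5) + g(-1) + ...].
Sum = -10.125.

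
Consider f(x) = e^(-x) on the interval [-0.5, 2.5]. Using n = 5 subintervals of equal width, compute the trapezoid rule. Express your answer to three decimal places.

Δx = (2.5 − (-0.5))/5 = 0.6.
f(-0.5) ≈ 1.649, f(0.1) ≈ 0.905, f(0.7) ≈ 0.497, f(1.3) ≈ 0.273, f(1.9) ≈ 0.150, f(2.5) ≈ 0.082.
T_5 = (Δx/2)·[f(x_0) + 2f(x_1) + ... + 2f(x_{4}) + f(x_5)].
Sum ≈ 1.613.

1.613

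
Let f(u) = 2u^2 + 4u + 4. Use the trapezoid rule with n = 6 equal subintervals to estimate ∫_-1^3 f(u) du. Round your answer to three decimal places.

51.259

Δu = (3 − (-1))/6 = 2/3.
f(-1) = 2, f(-1/3) = 26/9, f(1/3) = 50/9, f(1) = 10, f(5/3) = 146/9, f(7/3) = 218/9, f(3) = 34.
T_6 = (Δu/2)·[f(u_0) + 2f(u_1) + ... + 2f(u_{5}) + f(u_6)].
Sum ≈ 51.259.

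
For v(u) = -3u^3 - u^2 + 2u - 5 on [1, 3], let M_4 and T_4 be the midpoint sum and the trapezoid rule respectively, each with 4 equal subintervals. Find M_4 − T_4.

M_4 = -69.875.
T_4 = -72.25.
M_4 − T_4 = 2.375.

2.375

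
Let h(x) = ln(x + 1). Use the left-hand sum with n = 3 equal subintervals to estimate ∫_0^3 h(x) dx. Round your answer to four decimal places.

1.7918

Δx = (3 − 0)/3 = 1.
Left endpoints: 0, 1, 2.
h(0) ≈ 0.0000, h(1) ≈ 0.6931, h(2) ≈ 1.0986.
Sum = Δx · [h(0) + h(1) + h(2)].
Sum ≈ 1.7918.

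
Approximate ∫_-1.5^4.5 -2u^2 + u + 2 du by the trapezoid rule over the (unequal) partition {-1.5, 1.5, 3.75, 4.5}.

-54.9375

Subinterval widths: 3, 2.25, 0.75.
f(-1.5) = -4, f(1.5) = -1, f(3.75) = -22.375, f(4.5) = -34.
On each subinterval the trapezoid contributes (Δu_i/2)·[f(u_{i-1}) + f(u_i)].
Sum = -54.9375.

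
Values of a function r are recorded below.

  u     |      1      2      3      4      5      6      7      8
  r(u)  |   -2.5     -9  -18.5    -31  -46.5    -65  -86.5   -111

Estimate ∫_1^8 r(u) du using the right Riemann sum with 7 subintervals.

Δu = 1.
Sum = 1·[(-9) + (-18.5) + (-31) + (-46.5) + (-65) + (-86.5) + (-111)] = -367.5.

-367.5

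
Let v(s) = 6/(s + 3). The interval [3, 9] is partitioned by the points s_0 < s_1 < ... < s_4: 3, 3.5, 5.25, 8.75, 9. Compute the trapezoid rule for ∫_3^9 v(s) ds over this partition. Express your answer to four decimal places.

4.2175

Subinterval widths: 0.5, 1.75, 3.5, 0.25.
v(3) = 1, v(3.5) = 12/13, v(5.25) = 8/11, v(8.75) = 24/47, v(9) = 0.5.
On each subinterval the trapezoid contributes (Δs_i/2)·[v(s_{i-1}) + v(s_i)].
Sum ≈ 4.2175.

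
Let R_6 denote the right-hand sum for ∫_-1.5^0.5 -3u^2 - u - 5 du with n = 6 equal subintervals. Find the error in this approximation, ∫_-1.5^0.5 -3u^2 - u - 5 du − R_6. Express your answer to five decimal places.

Exact integral: ∫_-1.5^0.5 f(u) du = -12.5.
R_6 ≈ -11.9444444.
Error ≈ -12.5 − (-11.9444444) ≈ -0.55556.

-0.55556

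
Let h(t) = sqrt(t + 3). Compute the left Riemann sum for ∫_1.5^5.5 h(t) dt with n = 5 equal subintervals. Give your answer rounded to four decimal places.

Δt = (5.5 − 1.5)/5 = 0.8.
Left endpoints: 1.5, 2.3, 3.1, 3.9, 4.7.
h(1.5) ≈ 2.1213, h(2.3) ≈ 2.3022, h(3.1) ≈ 2.4698, h(3.9) ≈ 2.6268, h(4.7) ≈ 2.7749.
Sum = Δt · [h(1.5) + h(2.3) + h(3.1) + h(3.9) + h(4.7)].
Sum ≈ 9.8360.

9.8360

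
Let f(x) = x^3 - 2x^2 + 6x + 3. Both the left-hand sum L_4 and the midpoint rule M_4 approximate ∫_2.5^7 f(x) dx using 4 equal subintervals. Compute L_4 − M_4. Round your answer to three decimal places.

L_4 ≈ 374.37012.
M_4 ≈ 508.17041.
L_4 − M_4 ≈ -133.800.

-133.800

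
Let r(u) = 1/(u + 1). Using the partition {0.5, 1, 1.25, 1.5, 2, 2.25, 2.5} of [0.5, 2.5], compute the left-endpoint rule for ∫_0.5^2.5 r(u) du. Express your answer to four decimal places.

0.9297

Subinterval widths: 0.5, 0.25, 0.25, 0.5, 0.25, 0.25.
Left endpoints: 0.5, 1, 1.25, 1.5, 2, 2.25.
r(0.5) = 2/3, r(1) = 0.5, r(1.25) = 4/9, r(1.5) = 0.4, r(2) = 1/3, r(2.25) = 4/13.
Sum = Σ Δu_i · r(u_i).
Sum ≈ 0.9297.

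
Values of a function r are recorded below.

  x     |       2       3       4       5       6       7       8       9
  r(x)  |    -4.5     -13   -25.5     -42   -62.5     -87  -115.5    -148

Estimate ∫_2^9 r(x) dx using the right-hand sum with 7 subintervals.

Δx = 1.
Sum = 1·[(-13) + (-25.5) + (-42) + (-62.5) + (-87) + (-115.5) + (-148)] = -493.5.

-493.5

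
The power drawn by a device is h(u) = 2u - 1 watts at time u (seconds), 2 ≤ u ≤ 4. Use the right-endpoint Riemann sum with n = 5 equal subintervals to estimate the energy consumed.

Δu = (4 − 2)/5 = 0.4.
Right endpoints: 2.4, 2.8, 3.2, 3.6, 4.
h(2.4) = 3.8, h(2.8) = 4.6, h(3.2) = 5.4, h(3.6) = 6.2, h(4) = 7.
Sum = Δu · [h(2.4) + h(2.8) + h(3.2) + h(3.6) + h(4)].
Sum = 10.8.

10.8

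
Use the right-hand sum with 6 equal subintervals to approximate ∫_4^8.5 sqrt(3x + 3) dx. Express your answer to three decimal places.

Δx = (8.5 − 4)/6 = 0.75.
Right endpoints: 4.75, 5.5, 6.25, 7, 7.75, 8.5.
f(4.75) ≈ 4.153, f(5.5) ≈ 4.416, f(6.25) ≈ 4.664, f(7) ≈ 4.899, f(7.75) ≈ 5.123, f(8.5) ≈ 5.339.
Sum = Δx · [f(4.75) + f(5.5) + f(6.25) + ...].
Sum ≈ 21.445.

21.445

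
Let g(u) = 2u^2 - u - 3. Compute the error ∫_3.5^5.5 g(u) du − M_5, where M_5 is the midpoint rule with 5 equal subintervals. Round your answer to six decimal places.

0.053333

Exact integral: ∫_3.5^5.5 g(u) du ≈ 67.33333333.
M_5 = 67.28.
Error ≈ 67.33333333 − 67.28 ≈ 0.053333.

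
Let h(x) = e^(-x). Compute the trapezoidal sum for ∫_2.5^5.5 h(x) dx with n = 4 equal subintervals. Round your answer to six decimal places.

0.081621

Δx = (5.5 − 2.5)/4 = 0.75.
h(2.5) ≈ 0.082085, h(3.25) ≈ 0.038774, h(4) ≈ 0.018316, h(4.75) ≈ 0.008652, h(5.5) ≈ 0.004087.
T_4 = (Δx/2)·[h(x_0) + 2h(x_1) + 2h(x_2) + 2h(x_3) + h(x_4)].
Sum ≈ 0.081621.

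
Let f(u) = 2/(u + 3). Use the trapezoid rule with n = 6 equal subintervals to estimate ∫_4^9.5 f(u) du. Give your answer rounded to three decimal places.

1.162

Δu = (9.5 − 4)/6 = 11/12.
f(4) = 2/7, f(59/12) = 24/95, f(35/6) = 12/53, f(6.75) = 8/39, f(23/3) = 0.1875, f(103/12) = 24/139, f(9.5) = 0.16.
T_6 = (Δu/2)·[f(u_0) + 2f(u_1) + ... + 2f(u_{5}) + f(u_6)].
Sum ≈ 1.162.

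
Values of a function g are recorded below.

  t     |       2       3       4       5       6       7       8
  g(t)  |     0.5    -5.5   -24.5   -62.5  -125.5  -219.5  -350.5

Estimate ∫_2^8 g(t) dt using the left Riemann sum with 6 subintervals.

-437

Δt = 1.
Sum = 1·[0.5 + (-5.5) + (-24.5) + (-62.5) + (-125.5) + (-219.5)] = -437.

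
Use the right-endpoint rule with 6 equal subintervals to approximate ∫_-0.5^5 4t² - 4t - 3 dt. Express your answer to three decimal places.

Δt = (5 − (-0.5))/6 = 11/12.
Right endpoints: 5/12, 4/3, 2.25, 19/6, 49/12, 5.
f(5/12) = -143/36, f(4/3) = -11/9, f(2.25) = 8.25, f(19/6) = 220/9, f(49/12) = 1705/36, f(5) = 77.
Sum = Δt · [f(5/12) + f(4/3) + f(2.25) + ...].
Sum ≈ 139.206.

139.206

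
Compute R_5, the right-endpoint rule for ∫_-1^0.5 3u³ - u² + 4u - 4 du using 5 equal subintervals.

Δu = (0.5 − (-1))/5 = 0.3.
Right endpoints: -0.7, -0.4, -0.1, 0.2, 0.5.
f(-0.7) = -8.319, f(-0.4) = -5.952, f(-0.1) = -4.413, f(0.2) = -3.216, f(0.5) = -1.875.
Sum = Δu · [f(-0.7) + f(-0.4) + f(-0.1) + f(0.2) + f(0.5)].
Sum = -7.1325.

-7.1325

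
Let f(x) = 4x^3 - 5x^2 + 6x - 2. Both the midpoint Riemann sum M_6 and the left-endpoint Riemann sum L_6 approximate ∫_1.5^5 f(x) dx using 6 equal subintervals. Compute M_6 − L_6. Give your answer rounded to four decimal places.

M_6 ≈ 475.104745.
L_6 ≈ 370.384259.
M_6 − L_6 ≈ 104.7205.

104.7205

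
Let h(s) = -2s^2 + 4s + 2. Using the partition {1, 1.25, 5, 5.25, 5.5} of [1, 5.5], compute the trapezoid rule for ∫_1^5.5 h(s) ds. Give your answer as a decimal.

Subinterval widths: 0.25, 3.75, 0.25, 0.25.
h(1) = 4, h(1.25) = 3.875, h(5) = -28, h(5.25) = -32.125, h(5.5) = -36.5.
On each subinterval the trapezoid contributes (Δs_i/2)·[h(s_{i-1}) + h(s_i)].
Sum = -60.34375.

-60.34375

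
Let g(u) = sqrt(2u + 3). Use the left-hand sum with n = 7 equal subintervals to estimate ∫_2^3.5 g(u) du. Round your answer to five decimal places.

Δu = (3.5 − 2)/7 = 3/14.
Left endpoints: 2, 31/14, 17/7, 37/14, 20/7, 43/14, 23/7.
g(2) ≈ 2.64575, g(31/14) ≈ 2.72554, g(17/7) ≈ 2.80306, g(37/14) ≈ 2.87849, g(20/7) ≈ 2.95200, g(43/14) ≈ 3.02372, g(23/7) ≈ 3.09377.
Sum = Δu · [g(2) + g(31/14) + g(17/7) + ...].
Sum ≈ 4.31193.

4.31193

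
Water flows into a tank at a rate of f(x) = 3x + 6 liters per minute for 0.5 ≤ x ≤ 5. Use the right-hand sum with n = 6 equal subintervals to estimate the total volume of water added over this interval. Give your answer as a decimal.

69.1875

Δx = (5 − 0.5)/6 = 0.75.
Right endpoints: 1.25, 2, 2.75, 3.5, 4.25, 5.
f(1.25) = 9.75, f(2) = 12, f(2.75) = 14.25, f(3.5) = 16.5, f(4.25) = 18.75, f(5) = 21.
Sum = Δx · [f(1.25) + f(2) + f(2.75) + ...].
Sum = 69.1875.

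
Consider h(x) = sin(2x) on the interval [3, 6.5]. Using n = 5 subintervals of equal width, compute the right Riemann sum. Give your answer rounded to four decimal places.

Δx = (6.5 − 3)/5 = 0.7.
Right endpoints: 3.7, 4.4, 5.1, 5.8, 6.5.
h(3.7) ≈ 0.8987, h(4.4) ≈ 0.5849, h(5.1) ≈ -0.6999, h(5.8) ≈ -0.8228, h(6.5) ≈ 0.4202.
Sum = Δx · [h(3.7) + h(4.4) + h(5.1) + h(5.8) + h(6.5)].
Sum ≈ 0.2668.

0.2668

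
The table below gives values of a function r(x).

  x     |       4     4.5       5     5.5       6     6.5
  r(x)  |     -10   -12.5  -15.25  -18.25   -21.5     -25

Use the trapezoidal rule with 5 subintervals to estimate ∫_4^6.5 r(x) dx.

Δx = 0.5.
T_5 = (0.5/2)·[(-10) + 2·(-12.5) + 2·(-15.25) + 2·(-18.25) + 2·(-21.5) + (-25)] = -42.5.

-42.5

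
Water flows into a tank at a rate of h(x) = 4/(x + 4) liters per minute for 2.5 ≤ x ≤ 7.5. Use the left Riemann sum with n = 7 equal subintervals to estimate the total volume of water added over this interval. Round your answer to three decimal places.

Δx = (7.5 − 2.5)/7 = 5/7.
Left endpoints: 2.5, 45/14, 55/14, 65/14, 75/14, 85/14, 95/14.
h(2.5) = 8/13, h(45/14) = 56/101, h(55/14) = 56/111, h(65/14) = 56/121, h(75/14) = 56/131, h(85/14) = 56/141, h(95/14) = 56/151.
Sum = Δx · [h(2.5) + h(45/14) + h(55/14) + ...].
Sum ≈ 2.380.

2.380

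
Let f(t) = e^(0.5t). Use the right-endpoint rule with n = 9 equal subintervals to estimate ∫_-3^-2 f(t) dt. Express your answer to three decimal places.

0.298

Δt = (-2 − (-3))/9 = 1/9.
Right endpoints: -26/9, -25/9, -8/3, -23/9, -22/9, -7/3, -20/9, -19/9, -2.
f(-26/9) ≈ 0.236, f(-25/9) ≈ 0.249, f(-8/3) ≈ 0.264, f(-23/9) ≈ 0.279, f(-22/9) ≈ 0.295, f(-7/3) ≈ 0.311, f(-20/9) ≈ 0.329, f(-19/9) ≈ 0.348, f(-2) ≈ 0.368.
Sum = Δt · [f(-26/9) + f(-25/9) + f(-8/3) + ...].
Sum ≈ 0.298.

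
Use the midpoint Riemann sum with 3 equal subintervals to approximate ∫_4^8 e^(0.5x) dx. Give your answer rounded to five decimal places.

92.69211

Δx = (8 − 4)/3 = 4/3.
Midpoints: 14/3, 6, 22/3.
f(14/3) ≈ 10.31226, f(6) ≈ 20.08554, f(22/3) ≈ 39.12128.
Sum = Δx · [f(14/3) + f(6) + f(22/3)].
Sum ≈ 92.69211.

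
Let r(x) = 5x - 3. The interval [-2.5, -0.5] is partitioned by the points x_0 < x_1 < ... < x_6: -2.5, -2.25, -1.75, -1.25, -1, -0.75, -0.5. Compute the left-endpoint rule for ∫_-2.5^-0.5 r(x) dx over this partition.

Subinterval widths: 0.25, 0.5, 0.5, 0.25, 0.25, 0.25.
Left endpoints: -2.5, -2.25, -1.75, -1.25, -1, -0.75.
r(-2.5) = -15.5, r(-2.25) = -14.25, r(-1.75) = -11.75, r(-1.25) = -9.25, r(-1) = -8, r(-0.75) = -6.75.
Sum = Σ Δx_i · r(x_i).
Sum = -22.875.

-22.875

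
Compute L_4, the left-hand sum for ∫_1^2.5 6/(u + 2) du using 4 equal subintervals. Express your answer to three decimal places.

2.562

Δu = (2.5 − 1)/4 = 0.375.
Left endpoints: 1, 1.375, 1.75, 2.125.
f(1) = 2, f(1.375) = 16/9, f(1.75) = 1.6, f(2.125) = 16/11.
Sum = Δu · [f(1) + f(1.375) + f(1.75) + f(2.125)].
Sum ≈ 2.562.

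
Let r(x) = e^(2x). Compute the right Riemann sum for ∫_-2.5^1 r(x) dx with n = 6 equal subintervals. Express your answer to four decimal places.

Δx = (1 − (-2.5))/6 = 7/12.
Right endpoints: -23/12, -4/3, -0.75, -1/6, 5/12, 1.
r(-23/12) ≈ 0.0216, r(-4/3) ≈ 0.0695, r(-0.75) ≈ 0.2231, r(-1/6) ≈ 0.7165, r(5/12) ≈ 2.3010, r(1) ≈ 7.3891.
Sum = Δx · [r(-23/12) + r(-4/3) + r(-0.75) + ...].
Sum ≈ 6.2538.

6.2538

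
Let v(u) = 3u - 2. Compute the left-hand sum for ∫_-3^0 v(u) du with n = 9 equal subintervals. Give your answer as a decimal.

-21

Δu = (0 − (-3))/9 = 1/3.
Left endpoints: -3, -8/3, -7/3, -2, -5/3, -4/3, -1, -2/3, -1/3.
v(-3) = -11, v(-8/3) = -10, v(-7/3) = -9, v(-2) = -8, v(-5/3) = -7, v(-4/3) = -6, v(-1) = -5, v(-2/3) = -4, v(-1/3) = -3.
Sum = Δu · [v(-3) + v(-8/3) + v(-7/3) + ...].
Sum = -21.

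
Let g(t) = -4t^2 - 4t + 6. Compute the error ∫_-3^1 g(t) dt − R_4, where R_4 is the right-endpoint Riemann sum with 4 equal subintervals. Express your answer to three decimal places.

Exact integral: ∫_-3^1 g(t) dt ≈ 2.66667.
R_4 = 8.
Error ≈ 2.66667 − 8 ≈ -5.333.

-5.333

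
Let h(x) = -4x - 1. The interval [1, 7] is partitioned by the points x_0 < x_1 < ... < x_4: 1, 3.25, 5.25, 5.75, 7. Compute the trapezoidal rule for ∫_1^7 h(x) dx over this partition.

-102

Subinterval widths: 2.25, 2, 0.5, 1.25.
h(1) = -5, h(3.25) = -14, h(5.25) = -22, h(5.75) = -24, h(7) = -29.
On each subinterval the trapezoid contributes (Δx_i/2)·[h(x_{i-1}) + h(x_i)].
Sum = -102.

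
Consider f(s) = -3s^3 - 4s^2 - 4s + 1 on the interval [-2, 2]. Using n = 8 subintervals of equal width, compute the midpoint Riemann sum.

-17

Δs = (2 − (-2))/8 = 0.5.
Midpoints: -1.75, -1.25, -0.75, -0.25, 0.25, 0.75, 1.25, 1.75.
f(-1.75) = 11.828125, f(-1.25) = 5.609375, f(-0.75) = 3.015625, f(-0.25) = 1.796875, f(0.25) = -0.296875, f(0.75) = -5.515625, f(1.25) = -16.109375, f(1.75) = -34.328125.
Sum = Δs · [f(-1.75) + f(-1.25) + f(-0.75) + ...].
Sum = -17.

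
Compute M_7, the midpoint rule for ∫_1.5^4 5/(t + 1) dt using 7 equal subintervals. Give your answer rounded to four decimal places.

3.4626

Δt = (4 − 1.5)/7 = 5/14.
Midpoints: 47/28, 57/28, 67/28, 2.75, 87/28, 97/28, 107/28.
f(47/28) = 28/15, f(57/28) = 28/17, f(67/28) = 28/19, f(2.75) = 4/3, f(87/28) = 28/23, f(97/28) = 1.12, f(107/28) = 28/27.
Sum = Δt · [f(47/28) + f(57/28) + f(67/28) + ...].
Sum ≈ 3.4626.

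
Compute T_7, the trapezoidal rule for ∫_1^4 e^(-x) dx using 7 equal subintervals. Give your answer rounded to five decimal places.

Δx = (4 − 1)/7 = 3/7.
f(1) ≈ 0.36788, f(10/7) ≈ 0.23965, f(13/7) ≈ 0.15612, f(16/7) ≈ 0.10170, f(19/7) ≈ 0.06625, f(22/7) ≈ 0.04316, f(25/7) ≈ 0.02812, f(4) ≈ 0.01832.
T_7 = (Δx/2)·[f(x_0) + 2f(x_1) + ... + 2f(x_{6}) + f(x_7)].
Sum ≈ 0.35490.

0.35490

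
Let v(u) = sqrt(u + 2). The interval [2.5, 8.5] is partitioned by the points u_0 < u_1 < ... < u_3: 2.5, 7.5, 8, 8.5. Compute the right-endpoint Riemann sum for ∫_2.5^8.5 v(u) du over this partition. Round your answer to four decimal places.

18.6124

Subinterval widths: 5, 0.5, 0.5.
Right endpoints: 7.5, 8, 8.5.
v(7.5) ≈ 3.0822, v(8) ≈ 3.1623, v(8.5) ≈ 3.2404.
Sum = Σ Δu_i · v(u_i).
Sum ≈ 18.6124.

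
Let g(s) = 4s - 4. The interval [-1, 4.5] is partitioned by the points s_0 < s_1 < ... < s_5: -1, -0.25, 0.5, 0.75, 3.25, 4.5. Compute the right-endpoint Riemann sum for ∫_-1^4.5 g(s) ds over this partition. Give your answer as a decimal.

34.5

Subinterval widths: 0.75, 0.75, 0.25, 2.5, 1.25.
Right endpoints: -0.25, 0.5, 0.75, 3.25, 4.5.
g(-0.25) = -5, g(0.5) = -2, g(0.75) = -1, g(3.25) = 9, g(4.5) = 14.
Sum = Σ Δs_i · g(s_i).
Sum = 34.5.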